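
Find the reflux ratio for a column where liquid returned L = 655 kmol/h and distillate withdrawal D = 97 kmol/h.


Reflux ratio definition: R = L / D (liquid returned / distillate withdrawn)
L = 655 kmol/h, D = 97 kmol/h
R = 655 / 97 = 6.753

6.753


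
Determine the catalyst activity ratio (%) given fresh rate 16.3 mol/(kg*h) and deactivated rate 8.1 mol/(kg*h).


Activity (%) = (rate_used / rate_fresh) * 100
rate_used = 8.1, rate_fresh = 16.3
= (8.1 / 16.3) * 100
= 0.4969 * 100 = 49.69

49.69 %


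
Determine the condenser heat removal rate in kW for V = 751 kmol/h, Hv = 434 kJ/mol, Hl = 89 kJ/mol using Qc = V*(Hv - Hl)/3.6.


Qc = 751 * (434 - 89) / 3.6 = 751 * 345 / 3.6 = 71970

71970 kW


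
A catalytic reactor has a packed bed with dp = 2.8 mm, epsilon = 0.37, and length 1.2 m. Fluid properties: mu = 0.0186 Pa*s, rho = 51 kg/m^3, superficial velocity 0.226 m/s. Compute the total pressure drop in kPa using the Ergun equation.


dp = 2.8 mm = 0.0028 m
Viscous term = 150*0.0186*0.226*(1-0.37)^2 / (0.0028^2*0.37^3) = 630191
Inertial term = 1.75*51*0.226^2*(1-0.37) / (0.0028*0.37^3) = 20248.9
dP/L = 630191 + 20248.9 = 650440 Pa/m
dP = 650440 * 1.2 / 1000 = 780.5 kPa

780.5 kPa


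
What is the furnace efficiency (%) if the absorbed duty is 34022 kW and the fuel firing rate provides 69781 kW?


Furnace efficiency = Q_absorbed / Q_fuel * 100
= 34022 / 69781 * 100 = 48.76

48.76 %


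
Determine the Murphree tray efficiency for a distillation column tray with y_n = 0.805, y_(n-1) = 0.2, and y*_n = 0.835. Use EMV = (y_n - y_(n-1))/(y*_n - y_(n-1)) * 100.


Murphree vapor efficiency: EMV = (y_n - y_(n-1)) / (y*_n - y_(n-1)) * 100
EMV = (0.805 - 0.2) / (0.835 - 0.2) * 100 = 0.605 / 0.635 * 100 = 95.28

95.28 %


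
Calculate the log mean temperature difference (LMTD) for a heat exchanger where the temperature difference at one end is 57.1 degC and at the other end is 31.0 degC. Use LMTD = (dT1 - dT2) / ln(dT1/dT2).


LMTD = (dT1 - dT2) / ln(dT1/dT2)
= (57.1 - 31.0) / ln(57.1 / 31.0) = 26.1 / 0.610817 = 42.73

42.73 degC


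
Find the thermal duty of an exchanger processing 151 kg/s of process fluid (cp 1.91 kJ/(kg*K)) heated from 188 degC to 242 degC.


Q = m_dot * cp * delta_T
delta_T = 242 - 188 = 54 K
Q = 151 * 1.91 * 54
= 288.41 * 54
= 15574.14 kW

15574.14 kW


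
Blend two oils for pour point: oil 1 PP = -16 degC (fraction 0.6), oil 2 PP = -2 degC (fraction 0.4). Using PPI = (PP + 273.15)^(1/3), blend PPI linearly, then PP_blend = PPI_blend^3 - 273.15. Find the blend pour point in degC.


PPI_1 = (-16 + 273.15)^(1/3) = 6.359098
PPI_2 = (-2 + 273.15)^(1/3) = 6.472467
PPI_blend = 0.6 * 6.359098 + 0.4 * 6.472467 = 6.404446
PP_blend = 6.404446^3 - 273.15 = 262.6907 - 273.15 = -10.46

-10.46 degC


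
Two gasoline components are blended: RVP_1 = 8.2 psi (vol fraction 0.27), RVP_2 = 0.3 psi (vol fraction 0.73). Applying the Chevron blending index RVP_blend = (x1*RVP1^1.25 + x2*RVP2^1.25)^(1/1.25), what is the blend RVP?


Chevron index: RVP_blend = (sum xi*RVPi^1.25)^(1/1.25)
RVP^1.25 terms: 0.27 * 8.2^1.25 + 0.73 * 0.3^1.25 = 3.90862
RVP_blend = 3.90862^(1/1.25) = 2.976

2.976 psi


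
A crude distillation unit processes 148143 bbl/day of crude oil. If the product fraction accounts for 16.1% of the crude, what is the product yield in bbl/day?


Crude throughput = 148143 bbl/day
Fraction yield = 16.1%
yield = throughput * fraction / 100
yield = 148143 * 16.1 / 100 = 23851.023

23851.023 bbl/day


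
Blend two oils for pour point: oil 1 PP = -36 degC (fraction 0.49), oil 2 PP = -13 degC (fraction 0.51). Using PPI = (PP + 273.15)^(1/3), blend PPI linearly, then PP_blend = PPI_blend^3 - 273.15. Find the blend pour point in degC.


PPI_1 = (-36 + 273.15)^(1/3) = 6.189768
PPI_2 = (-13 + 273.15)^(1/3) = 6.383731
PPI_blend = 0.49 * 6.189768 + 0.51 * 6.383731 = 6.288689
PP_blend = 6.288689^3 - 273.15 = 248.7026 - 273.15 = -24.45

-24.45 degC


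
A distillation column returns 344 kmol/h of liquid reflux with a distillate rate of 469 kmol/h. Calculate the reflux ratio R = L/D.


Reflux ratio definition: R = L / D (liquid returned / distillate withdrawn)
L = 344 kmol/h, D = 469 kmol/h
R = 344 / 469 = 0.7335

0.7335


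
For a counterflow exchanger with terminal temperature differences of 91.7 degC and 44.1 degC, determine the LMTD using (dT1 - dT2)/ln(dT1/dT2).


LMTD = (dT1 - dT2) / ln(dT1/dT2)
= (91.7 - 44.1) / ln(91.7 / 44.1) = 47.6 / 0.732063 = 65.02

65.02 degC


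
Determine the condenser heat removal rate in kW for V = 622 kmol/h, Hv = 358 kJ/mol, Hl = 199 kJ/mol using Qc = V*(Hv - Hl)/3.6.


Qc = 622 * (358 - 199) / 3.6 = 622 * 159 / 3.6 = 27470

27470 kW


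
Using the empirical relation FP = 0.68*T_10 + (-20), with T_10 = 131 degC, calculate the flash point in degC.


FP = 0.68 * 131 + (-20) = 69.08

69.08 degC


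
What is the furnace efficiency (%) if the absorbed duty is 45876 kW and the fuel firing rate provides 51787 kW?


Furnace efficiency = Q_absorbed / Q_fuel * 100
= 45876 / 51787 * 100 = 88.59

88.59 %


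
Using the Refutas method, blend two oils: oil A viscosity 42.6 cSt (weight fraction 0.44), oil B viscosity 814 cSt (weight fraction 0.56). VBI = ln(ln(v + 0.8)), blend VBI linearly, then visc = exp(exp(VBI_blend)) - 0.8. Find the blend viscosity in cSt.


Refutas method: VBN_i = 14.534*ln(ln(visc_i + 0.8)) + 10.975, blended linearly by mass fraction; since VBN is linear in VBI_i = ln(ln(visc_i + 0.8)) and the fractions sum to 1, blend VBI directly: visc = exp(exp(VBI_blend)) - 0.8
VBI_1 = ln(ln(42.6 + 0.8)) = 1.3272
VBI_2 = ln(ln(814 + 0.8)) = 1.90255
VBI_blend = 0.44 * 1.3272 + 0.56 * 1.90255 = 1.6494
visc_blend = exp(exp(1.6494)) - 0.8 = 181.2

181.2 cSt


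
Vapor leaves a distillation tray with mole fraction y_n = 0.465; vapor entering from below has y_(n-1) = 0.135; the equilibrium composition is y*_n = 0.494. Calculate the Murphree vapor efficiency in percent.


Murphree vapor efficiency: EMV = (y_n - y_(n-1)) / (y*_n - y_(n-1)) * 100
EMV = (0.465 - 0.135) / (0.494 - 0.135) * 100 = 0.33 / 0.359 * 100 = 91.92

91.92 %


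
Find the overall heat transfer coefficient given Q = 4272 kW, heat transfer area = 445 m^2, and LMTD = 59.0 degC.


From Q = U*A*LMTD, U = Q / (A * LMTD)
U = 4272 / (445 * 59.0) = 4272 / 26255 = 0.1627

0.1627 kW/(m^2*K)


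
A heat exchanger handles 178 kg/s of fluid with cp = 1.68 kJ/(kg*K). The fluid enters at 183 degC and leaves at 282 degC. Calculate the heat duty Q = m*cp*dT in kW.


Q = m_dot * cp * delta_T
delta_T = 282 - 183 = 99 K
Q = 178 * 1.68 * 99
= 299.04 * 99
= 29604.96 kW

29604.96 kW


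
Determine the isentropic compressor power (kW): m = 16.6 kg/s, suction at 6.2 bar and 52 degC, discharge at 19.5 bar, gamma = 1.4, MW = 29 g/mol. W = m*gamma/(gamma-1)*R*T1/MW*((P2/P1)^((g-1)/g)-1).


Isentropic work: W = m*(gamma/(gamma-1))*(R*T1/MW)*((P2/P1)^((gamma-1)/gamma) - 1)
T1 = 52 + 273.15 = 325.15 K
Pressure ratio = 19.5 / 6.2 = 3.14516
Exponent = (1.4 - 1)/1.4 = 0.285714
(P2/P1)^exp - 1 = 3.14516^0.285714 - 1 = 0.387342
W = 16.6 * 1.4 / 0.4 * 8.314 * 325.15 / 29 * 0.387342 = 2098

2098 kW


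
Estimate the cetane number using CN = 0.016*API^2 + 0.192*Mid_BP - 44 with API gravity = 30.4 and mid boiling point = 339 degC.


CN = 0.016 * 30.4^2 + 0.192 * 339 - 44
CN = 14.78656 + 65.088 - 44 = 35.87456

35.87456


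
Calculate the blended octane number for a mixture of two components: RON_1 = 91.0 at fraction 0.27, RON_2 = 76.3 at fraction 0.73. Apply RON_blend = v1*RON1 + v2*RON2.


Linear blending: RON_blend = sum(vi * RONi)
Contribution 1: 0.27 * 91.0 = 24.57
Contribution 2: 0.73 * 76.3 = 55.699
RON_blend = 24.57 + 55.699 = 80.269

80.269


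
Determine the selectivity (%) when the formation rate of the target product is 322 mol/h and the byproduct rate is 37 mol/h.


Selectivity = desired / (desired + undesired) * 100
Total products = 322 + 37 = 359 mol/h
S = 322 / 359 * 100
= 0.8969 * 100
= 89.69 %

89.69 %


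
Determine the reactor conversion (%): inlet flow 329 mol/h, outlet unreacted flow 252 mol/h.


X = (F_in - F_out) / F_in * 100
Moles reacted = 329 - 252 = 77
X = 77 / 329 * 100
= 0.2340 * 100
= 23.40 %

23.40 %


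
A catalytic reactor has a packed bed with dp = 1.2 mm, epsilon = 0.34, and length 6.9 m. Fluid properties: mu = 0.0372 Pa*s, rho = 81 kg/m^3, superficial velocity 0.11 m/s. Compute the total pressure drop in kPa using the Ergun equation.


dp = 1.2 mm = 0.0012 m
Viscous term = 150*0.0372*0.11*(1-0.34)^2 / (0.0012^2*0.34^3) = 4724060
Inertial term = 1.75*81*0.11^2*(1-0.34) / (0.0012*0.34^3) = 24001.3
dP/L = 4724060 + 24001.3 = 4748060 Pa/m
dP = 4748060 * 6.9 / 1000 = 32760 kPa

32760 kPa


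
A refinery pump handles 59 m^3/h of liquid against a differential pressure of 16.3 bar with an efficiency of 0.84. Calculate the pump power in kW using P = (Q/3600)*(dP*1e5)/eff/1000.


Q = 59 / 3600 = 0.0163889 m^3/s
P = 0.0163889 * (16.3 * 1e5) / 0.84 / 1000 = 31.80

31.80 kW


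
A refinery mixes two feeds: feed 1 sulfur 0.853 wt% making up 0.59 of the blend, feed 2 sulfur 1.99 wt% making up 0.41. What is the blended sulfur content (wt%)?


Linear sulfur blending: S_blend = x1*S1 + x2*S2
Contribution 1: 0.59 * 0.853 = 0.50327 wt%
Contribution 2: 0.41 * 1.99 = 0.8159 wt%
S_blend = 0.50327 + 0.8159 = 1.31917

1.31917 wt%


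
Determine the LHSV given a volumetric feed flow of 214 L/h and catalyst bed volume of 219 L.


LHSV = volumetric feed rate / catalyst volume
= 214 L/h / 219 L
= 0.9772 h^-1

0.9772 h^-1


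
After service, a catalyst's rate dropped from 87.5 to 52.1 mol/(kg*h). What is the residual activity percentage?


Activity (%) = (rate_used / rate_fresh) * 100
rate_used = 52.1, rate_fresh = 87.5
= (52.1 / 87.5) * 100
= 0.5954 * 100 = 59.54

59.54 %


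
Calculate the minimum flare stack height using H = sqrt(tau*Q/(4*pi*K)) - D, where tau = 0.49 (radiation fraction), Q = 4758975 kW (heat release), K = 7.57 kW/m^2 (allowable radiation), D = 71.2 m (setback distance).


tau*Q/(4*pi*K) = 0.49 * 4758975 / (4 * pi * 7.57) = 24513.4
sqrt(24513.4) = 156.568
H = 156.568 - 71.2 = 85.37

85.37 m


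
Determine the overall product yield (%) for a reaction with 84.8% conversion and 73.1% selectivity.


Overall yield = conversion (%) * selectivity (%) / 100
Conversion = 84.8%, Selectivity = 73.1%
Y = 84.8 * 73.1 / 100
= 61.9888 %

61.9888 %


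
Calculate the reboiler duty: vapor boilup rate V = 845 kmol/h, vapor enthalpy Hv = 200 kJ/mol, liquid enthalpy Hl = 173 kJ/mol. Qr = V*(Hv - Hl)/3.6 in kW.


Qr = 845 * (200 - 173) / 3.6 = 845 * 27 / 3.6 = 6338

6338 kW


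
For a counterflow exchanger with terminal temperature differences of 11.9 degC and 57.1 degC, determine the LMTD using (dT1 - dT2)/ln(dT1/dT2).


LMTD = (dT1 - dT2) / ln(dT1/dT2)
= (11.9 - 57.1) / ln(11.9 / 57.1) = -45.2 / -1.56827 = 28.82

28.82 degC


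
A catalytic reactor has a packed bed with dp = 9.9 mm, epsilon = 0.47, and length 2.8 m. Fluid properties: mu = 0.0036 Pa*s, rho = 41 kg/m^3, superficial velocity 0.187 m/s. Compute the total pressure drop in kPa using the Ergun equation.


dp = 9.9 mm = 0.0099 m
Viscous term = 150*0.0036*0.187*(1-0.47)^2 / (0.0099^2*0.47^3) = 2787.55
Inertial term = 1.75*41*0.187^2*(1-0.47) / (0.0099*0.47^3) = 1293.76
dP/L = 2787.55 + 1293.76 = 4081.31 Pa/m
dP = 4081.31 * 2.8 / 1000 = 11.43 kPa

11.43 kPa


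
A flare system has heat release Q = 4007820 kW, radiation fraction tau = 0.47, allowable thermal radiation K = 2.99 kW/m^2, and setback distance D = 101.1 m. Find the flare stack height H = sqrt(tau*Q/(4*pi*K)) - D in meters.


tau*Q/(4*pi*K) = 0.47 * 4007820 / (4 * pi * 2.99) = 50133.2
sqrt(50133.2) = 223.904
H = 223.904 - 101.1 = 122.8

122.8 m


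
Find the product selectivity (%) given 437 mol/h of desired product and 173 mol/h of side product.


Selectivity = desired / (desired + undesired) * 100
Total products = 437 + 173 = 610 mol/h
S = 437 / 610 * 100
= 0.7164 * 100
= 71.64 %

71.64 %


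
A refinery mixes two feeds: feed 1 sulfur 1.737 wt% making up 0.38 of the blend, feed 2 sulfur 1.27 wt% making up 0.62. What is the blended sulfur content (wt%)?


Linear sulfur blending: S_blend = x1*S1 + x2*S2
Contribution 1: 0.38 * 1.737 = 0.66006 wt%
Contribution 2: 0.62 * 1.27 = 0.7874 wt%
S_blend = 0.66006 + 0.7874 = 1.44746

1.44746 wt%


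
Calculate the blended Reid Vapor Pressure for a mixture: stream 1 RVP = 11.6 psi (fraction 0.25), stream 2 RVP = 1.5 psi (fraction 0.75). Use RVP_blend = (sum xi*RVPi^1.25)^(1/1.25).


Chevron index: RVP_blend = (sum xi*RVPi^1.25)^(1/1.25)
RVP^1.25 terms: 0.25 * 11.6^1.25 + 0.75 * 1.5^1.25 = 6.59697
RVP_blend = 6.59697^(1/1.25) = 4.524

4.524 psi


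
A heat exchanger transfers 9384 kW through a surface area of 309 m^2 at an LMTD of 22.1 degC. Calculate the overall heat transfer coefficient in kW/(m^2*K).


From Q = U*A*LMTD, U = Q / (A * LMTD)
U = 9384 / (309 * 22.1) = 9384 / 6828.9 = 1.374

1.374 kW/(m^2*K)


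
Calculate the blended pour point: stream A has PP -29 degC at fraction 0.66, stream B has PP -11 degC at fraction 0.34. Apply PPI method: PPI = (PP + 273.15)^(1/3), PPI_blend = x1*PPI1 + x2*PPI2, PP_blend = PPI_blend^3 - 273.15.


PPI_1 = (-29 + 273.15)^(1/3) = 6.25008
PPI_2 = (-11 + 273.15)^(1/3) = 6.400049
PPI_blend = 0.66 * 6.25008 + 0.34 * 6.400049 = 6.301069
PP_blend = 6.301069^3 - 273.15 = 250.1743 - 273.15 = -22.98

-22.98 degC


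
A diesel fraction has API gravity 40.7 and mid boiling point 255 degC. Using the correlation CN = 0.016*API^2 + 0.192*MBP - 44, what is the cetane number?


CN = 0.016 * 40.7^2 + 0.192 * 255 - 44
CN = 26.50384 + 48.96 - 44 = 31.46384

31.46384


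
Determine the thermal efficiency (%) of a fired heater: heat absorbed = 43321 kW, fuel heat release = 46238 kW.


Furnace efficiency = Q_absorbed / Q_fuel * 100
= 43321 / 46238 * 100 = 93.69

93.69 %


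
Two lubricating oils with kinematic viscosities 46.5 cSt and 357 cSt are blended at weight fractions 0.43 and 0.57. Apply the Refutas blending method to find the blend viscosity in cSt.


Refutas method: VBN_i = 14.534*ln(ln(visc_i + 0.8)) + 10.975, blended linearly by mass fraction; since VBN is linear in VBI_i = ln(ln(visc_i + 0.8)) and the fractions sum to 1, blend VBI directly: visc = exp(exp(VBI_blend)) - 0.8
VBI_1 = ln(ln(46.5 + 0.8)) = 1.34976
VBI_2 = ln(ln(357 + 0.8)) = 1.77155
VBI_blend = 0.43 * 1.34976 + 0.57 * 1.77155 = 1.59018
visc_blend = exp(exp(1.59018)) - 0.8 = 134.1

134.1 cSt


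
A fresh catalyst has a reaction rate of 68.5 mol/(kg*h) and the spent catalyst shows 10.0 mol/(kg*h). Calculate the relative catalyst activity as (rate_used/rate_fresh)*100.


Activity (%) = (rate_used / rate_fresh) * 100
rate_used = 10.0, rate_fresh = 68.5
= (10.0 / 68.5) * 100
= 0.1460 * 100 = 14.60

14.60 %


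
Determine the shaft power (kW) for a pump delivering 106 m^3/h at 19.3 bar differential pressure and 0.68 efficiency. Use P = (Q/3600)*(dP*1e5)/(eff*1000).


Q = 106 / 3600 = 0.0294444 m^3/s
P = 0.0294444 * (19.3 * 1e5) / 0.68 / 1000 = 83.57

83.57 kW


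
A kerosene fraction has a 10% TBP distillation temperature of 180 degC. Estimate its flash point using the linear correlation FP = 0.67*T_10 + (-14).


FP = 0.67 * 180 + (-14) = 106.6

106.6 degC


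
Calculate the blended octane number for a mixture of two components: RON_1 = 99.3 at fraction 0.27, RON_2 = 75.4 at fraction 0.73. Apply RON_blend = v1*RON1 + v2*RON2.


Linear blending: RON_blend = sum(vi * RONi)
Contribution 1: 0.27 * 99.3 = 26.811
Contribution 2: 0.73 * 75.4 = 55.042
RON_blend = 26.811 + 55.042 = 81.853

81.853


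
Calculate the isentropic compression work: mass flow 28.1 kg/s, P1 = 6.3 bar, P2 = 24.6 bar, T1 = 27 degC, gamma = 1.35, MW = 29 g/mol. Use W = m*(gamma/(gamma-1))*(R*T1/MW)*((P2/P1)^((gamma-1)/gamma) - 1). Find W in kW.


Isentropic work: W = m*(gamma/(gamma-1))*(R*T1/MW)*((P2/P1)^((gamma-1)/gamma) - 1)
T1 = 27 + 273.15 = 300.15 K
Pressure ratio = 24.6 / 6.3 = 3.90476
Exponent = (1.35 - 1)/1.35 = 0.259259
(P2/P1)^exp - 1 = 3.90476^0.259259 - 1 = 0.423561
W = 28.1 * 1.35 / 0.35 * 8.314 * 300.15 / 29 * 0.423561 = 3950

3950 kW


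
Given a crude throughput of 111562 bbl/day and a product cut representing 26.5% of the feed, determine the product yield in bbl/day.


Crude throughput = 111562 bbl/day
Fraction yield = 26.5%
yield = throughput * fraction / 100
yield = 111562 * 26.5 / 100 = 29563.93

29563.93 bbl/day


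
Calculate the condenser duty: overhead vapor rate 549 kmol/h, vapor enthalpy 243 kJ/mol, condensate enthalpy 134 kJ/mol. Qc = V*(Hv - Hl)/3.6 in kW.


Qc = 549 * (243 - 134) / 3.6 = 549 * 109 / 3.6 = 16620

16620 kW


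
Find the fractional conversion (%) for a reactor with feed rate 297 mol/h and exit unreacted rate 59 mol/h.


X = (F_in - F_out) / F_in * 100
Moles reacted = 297 - 59 = 238
X = 238 / 297 * 100
= 0.8013 * 100
= 80.13 %

80.13 %


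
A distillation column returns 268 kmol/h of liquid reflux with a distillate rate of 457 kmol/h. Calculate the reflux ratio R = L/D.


Reflux ratio definition: R = L / D (liquid returned / distillate withdrawn)
L = 268 kmol/h, D = 457 kmol/h
R = 268 / 457 = 0.5864

0.5864


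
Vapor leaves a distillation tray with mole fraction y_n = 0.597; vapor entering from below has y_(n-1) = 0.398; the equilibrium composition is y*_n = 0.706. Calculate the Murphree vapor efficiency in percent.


Murphree vapor efficiency: EMV = (y_n - y_(n-1)) / (y*_n - y_(n-1)) * 100
EMV = (0.597 - 0.398) / (0.706 - 0.398) * 100 = 0.199 / 0.308 * 100 = 64.61

64.61 %


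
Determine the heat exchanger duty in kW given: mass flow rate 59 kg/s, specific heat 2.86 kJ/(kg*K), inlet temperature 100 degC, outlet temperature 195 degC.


Q = m_dot * cp * delta_T
delta_T = 195 - 100 = 95 K
Q = 59 * 2.86 * 95
= 168.74 * 95
= 16030.3 kW

16030.3 kW


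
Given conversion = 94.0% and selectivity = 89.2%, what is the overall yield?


Overall yield = conversion (%) * selectivity (%) / 100
Conversion = 94.0%, Selectivity = 89.2%
Y = 94.0 * 89.2 / 100
= 83.848 %

83.848 %


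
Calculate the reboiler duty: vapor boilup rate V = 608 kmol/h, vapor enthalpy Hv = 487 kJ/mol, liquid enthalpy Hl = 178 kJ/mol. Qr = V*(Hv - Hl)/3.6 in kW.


Qr = 608 * (487 - 178) / 3.6 = 608 * 309 / 3.6 = 52190

52190 kW


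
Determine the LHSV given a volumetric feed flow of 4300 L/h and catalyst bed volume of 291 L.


LHSV = volumetric feed rate / catalyst volume
= 4300 L/h / 291 L
= 14.78 h^-1

14.78 h^-1


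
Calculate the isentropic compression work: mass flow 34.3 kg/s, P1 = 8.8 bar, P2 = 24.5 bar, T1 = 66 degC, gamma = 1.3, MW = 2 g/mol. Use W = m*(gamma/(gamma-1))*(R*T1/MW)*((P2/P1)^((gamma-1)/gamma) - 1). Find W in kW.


Isentropic work: W = m*(gamma/(gamma-1))*(R*T1/MW)*((P2/P1)^((gamma-1)/gamma) - 1)
T1 = 66 + 273.15 = 339.15 K
Pressure ratio = 24.5 / 8.8 = 2.78409
Exponent = (1.3 - 1)/1.3 = 0.230769
(P2/P1)^exp - 1 = 2.78409^0.230769 - 1 = 0.266541
W = 34.3 * 1.3 / 0.3 * 8.314 * 339.15 / 2 * 0.266541 = 55850

55850 kW


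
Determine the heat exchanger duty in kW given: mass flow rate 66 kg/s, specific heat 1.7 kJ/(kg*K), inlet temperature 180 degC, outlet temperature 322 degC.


Q = m_dot * cp * delta_T
delta_T = 322 - 180 = 142 K
Q = 66 * 1.7 * 142
= 112.2 * 142
= 15932.4 kW

15932.4 kW


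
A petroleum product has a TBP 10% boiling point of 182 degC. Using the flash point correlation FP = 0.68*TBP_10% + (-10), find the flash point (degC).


FP = 0.68 * 182 + (-10) = 113.76

113.76 degC


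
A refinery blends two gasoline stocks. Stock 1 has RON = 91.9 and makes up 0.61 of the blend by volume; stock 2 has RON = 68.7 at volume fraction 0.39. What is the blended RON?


Linear blending: RON_blend = sum(vi * RONi)
Contribution 1: 0.61 * 91.9 = 56.059
Contribution 2: 0.39 * 68.7 = 26.793
RON_blend = 56.059 + 26.793 = 82.852

82.852


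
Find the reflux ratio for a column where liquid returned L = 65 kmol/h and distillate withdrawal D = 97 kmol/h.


Reflux ratio definition: R = L / D (liquid returned / distillate withdrawn)
L = 65 kmol/h, D = 97 kmol/h
R = 65 / 97 = 0.6701

0.6701


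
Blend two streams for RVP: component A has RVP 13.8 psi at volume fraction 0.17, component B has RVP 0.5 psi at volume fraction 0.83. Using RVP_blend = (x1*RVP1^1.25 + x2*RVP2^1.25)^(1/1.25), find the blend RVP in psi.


Chevron index: RVP_blend = (sum xi*RVPi^1.25)^(1/1.25)
RVP^1.25 terms: 0.17 * 13.8^1.25 + 0.83 * 0.5^1.25 = 4.87063
RVP_blend = 4.87063^(1/1.25) = 3.549

3.549 psi


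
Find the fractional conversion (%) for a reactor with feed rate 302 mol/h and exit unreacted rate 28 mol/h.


X = (F_in - F_out) / F_in * 100
Moles reacted = 302 - 28 = 274
X = 274 / 302 * 100
= 0.9073 * 100
= 90.73 %

90.73 %


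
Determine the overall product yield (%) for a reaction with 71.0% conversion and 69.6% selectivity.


Overall yield = conversion (%) * selectivity (%) / 100
Conversion = 71.0%, Selectivity = 69.6%
Y = 71.0 * 69.6 / 100
= 49.416 %

49.416 %


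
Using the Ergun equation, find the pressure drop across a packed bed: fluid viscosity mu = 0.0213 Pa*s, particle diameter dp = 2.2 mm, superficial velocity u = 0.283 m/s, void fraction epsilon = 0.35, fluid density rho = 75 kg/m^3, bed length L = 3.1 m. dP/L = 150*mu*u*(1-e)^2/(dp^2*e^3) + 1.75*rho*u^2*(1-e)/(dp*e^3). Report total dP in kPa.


dp = 2.2 mm = 0.0022 m
Viscous term = 150*0.0213*0.283*(1-0.35)^2 / (0.0022^2*0.35^3) = 1840920
Inertial term = 1.75*75*0.283^2*(1-0.35) / (0.0022*0.35^3) = 72436.7
dP/L = 1840920 + 72436.7 = 1913360 Pa/m
dP = 1913360 * 3.1 / 1000 = 5931 kPa

5931 kPa


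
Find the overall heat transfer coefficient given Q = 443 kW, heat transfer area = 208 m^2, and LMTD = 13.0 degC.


From Q = U*A*LMTD, U = Q / (A * LMTD)
U = 443 / (208 * 13.0) = 443 / 2704 = 0.1638

0.1638 kW/(m^2*K)


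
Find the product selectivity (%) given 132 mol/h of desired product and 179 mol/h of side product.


Selectivity = desired / (desired + undesired) * 100
Total products = 132 + 179 = 311 mol/h
S = 132 / 311 * 100
= 0.4244 * 100
= 42.44 %

42.44 %


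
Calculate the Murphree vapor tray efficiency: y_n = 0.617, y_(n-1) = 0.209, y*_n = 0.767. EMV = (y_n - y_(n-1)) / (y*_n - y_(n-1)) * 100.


Murphree vapor efficiency: EMV = (y_n - y_(n-1)) / (y*_n - y_(n-1)) * 100
EMV = (0.617 - 0.209) / (0.767 - 0.209) * 100 = 0.408 / 0.558 * 100 = 73.12

73.12 %


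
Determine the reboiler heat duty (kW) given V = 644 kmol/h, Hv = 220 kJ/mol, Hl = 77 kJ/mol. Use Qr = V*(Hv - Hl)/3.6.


Qr = 644 * (220 - 77) / 3.6 = 644 * 143 / 3.6 = 25580

25580 kW


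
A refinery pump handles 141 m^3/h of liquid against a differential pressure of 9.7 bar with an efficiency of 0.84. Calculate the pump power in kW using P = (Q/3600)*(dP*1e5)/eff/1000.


Q = 141 / 3600 = 0.0391667 m^3/s
P = 0.0391667 * (9.7 * 1e5) / 0.84 / 1000 = 45.23

45.23 kW


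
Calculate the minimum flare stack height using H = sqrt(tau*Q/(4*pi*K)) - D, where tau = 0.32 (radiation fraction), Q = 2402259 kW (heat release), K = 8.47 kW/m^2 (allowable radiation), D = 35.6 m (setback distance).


tau*Q/(4*pi*K) = 0.32 * 2402259 / (4 * pi * 8.47) = 7222.32
sqrt(7222.32) = 84.9842
H = 84.9842 - 35.6 = 49.38

49.38 m


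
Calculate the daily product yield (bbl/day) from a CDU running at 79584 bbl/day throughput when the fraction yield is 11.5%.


Crude throughput = 79584 bbl/day
Fraction yield = 11.5%
yield = throughput * fraction / 100
yield = 79584 * 11.5 / 100 = 9152.16

9152.16 bbl/day


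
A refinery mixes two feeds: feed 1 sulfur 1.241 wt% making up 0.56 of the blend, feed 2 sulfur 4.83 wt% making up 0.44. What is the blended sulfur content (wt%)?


Linear sulfur blending: S_blend = x1*S1 + x2*S2
Contribution 1: 0.56 * 1.241 = 0.69496 wt%
Contribution 2: 0.44 * 4.83 = 2.1252 wt%
S_blend = 0.69496 + 2.1252 = 2.82016

2.82016 wt%


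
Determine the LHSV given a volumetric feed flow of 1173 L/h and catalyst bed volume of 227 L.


LHSV = volumetric feed rate / catalyst volume
= 1173 L/h / 227 L
= 5.167 h^-1

5.167 h^-1


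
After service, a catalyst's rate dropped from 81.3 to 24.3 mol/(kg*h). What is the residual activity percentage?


Activity (%) = (rate_used / rate_fresh) * 100
rate_used = 24.3, rate_fresh = 81.3
= (24.3 / 81.3) * 100
= 0.2989 * 100 = 29.89

29.89 %


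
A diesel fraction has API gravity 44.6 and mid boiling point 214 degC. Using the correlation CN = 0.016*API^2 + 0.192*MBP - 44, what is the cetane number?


CN = 0.016 * 44.6^2 + 0.192 * 214 - 44
CN = 31.82656 + 41.088 - 44 = 28.91456

28.91456


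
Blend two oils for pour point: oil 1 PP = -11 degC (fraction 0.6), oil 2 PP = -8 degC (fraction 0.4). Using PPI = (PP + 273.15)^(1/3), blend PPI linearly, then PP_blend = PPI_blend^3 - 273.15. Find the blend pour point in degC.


PPI_1 = (-11 + 273.15)^(1/3) = 6.400049
PPI_2 = (-8 + 273.15)^(1/3) = 6.42437
PPI_blend = 0.6 * 6.400049 + 0.4 * 6.42437 = 6.409777
PP_blend = 6.409777^3 - 273.15 = 263.3472 - 273.15 = -9.8

-9.8 degC


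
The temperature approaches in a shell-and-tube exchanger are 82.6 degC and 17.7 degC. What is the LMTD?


LMTD = (dT1 - dT2) / ln(dT1/dT2)
= (82.6 - 17.7) / ln(82.6 / 17.7) = 64.9 / 1.54045 = 42.13

42.13 degC


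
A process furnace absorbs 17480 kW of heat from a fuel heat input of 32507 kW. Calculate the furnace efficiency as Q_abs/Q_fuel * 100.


Furnace efficiency = Q_absorbed / Q_fuel * 100
= 17480 / 32507 * 100 = 53.77

53.77 %


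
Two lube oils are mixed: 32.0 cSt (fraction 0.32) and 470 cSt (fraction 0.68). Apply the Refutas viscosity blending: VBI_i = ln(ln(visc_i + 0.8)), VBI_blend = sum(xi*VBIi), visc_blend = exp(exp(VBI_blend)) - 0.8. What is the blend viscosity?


Refutas method: VBN_i = 14.534*ln(ln(visc_i + 0.8)) + 10.975, blended linearly by mass fraction; since VBN is linear in VBI_i = ln(ln(visc_i + 0.8)) and the fractions sum to 1, blend VBI directly: visc = exp(exp(VBI_blend)) - 0.8
VBI_1 = ln(ln(32.0 + 0.8)) = 1.25002
VBI_2 = ln(ln(470 + 0.8)) = 1.81717
VBI_blend = 0.32 * 1.25002 + 0.68 * 1.81717 = 1.63568
visc_blend = exp(exp(1.63568)) - 0.8 = 168.7

168.7 cSt


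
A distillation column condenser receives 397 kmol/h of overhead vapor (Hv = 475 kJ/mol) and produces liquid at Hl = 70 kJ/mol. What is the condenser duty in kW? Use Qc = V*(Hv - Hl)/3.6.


Qc = 397 * (475 - 70) / 3.6 = 397 * 405 / 3.6 = 44660

44660 kW


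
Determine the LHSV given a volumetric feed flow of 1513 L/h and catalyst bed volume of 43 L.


LHSV = volumetric feed rate / catalyst volume
= 1513 L/h / 43 L
= 35.19 h^-1

35.19 h^-1


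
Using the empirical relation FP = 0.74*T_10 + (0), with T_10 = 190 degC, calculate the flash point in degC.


FP = 0.74 * 190 + (0) = 140.6

140.6 degC


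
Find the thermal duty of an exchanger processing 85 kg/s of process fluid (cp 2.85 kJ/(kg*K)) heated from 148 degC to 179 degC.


Q = m_dot * cp * delta_T
delta_T = 179 - 148 = 31 K
Q = 85 * 2.85 * 31
= 242.25 * 31
= 7509.75 kW

7509.75 kW


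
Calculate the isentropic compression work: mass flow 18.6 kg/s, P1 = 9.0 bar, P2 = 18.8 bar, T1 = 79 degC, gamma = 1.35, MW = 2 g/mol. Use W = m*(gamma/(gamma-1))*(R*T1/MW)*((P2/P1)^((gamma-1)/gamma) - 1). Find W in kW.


Isentropic work: W = m*(gamma/(gamma-1))*(R*T1/MW)*((P2/P1)^((gamma-1)/gamma) - 1)
T1 = 79 + 273.15 = 352.15 K
Pressure ratio = 18.8 / 9.0 = 2.08889
Exponent = (1.35 - 1)/1.35 = 0.259259
(P2/P1)^exp - 1 = 2.08889^0.259259 - 1 = 0.210434
W = 18.6 * 1.35 / 0.35 * 8.314 * 352.15 / 2 * 0.210434 = 22100

22100 kW


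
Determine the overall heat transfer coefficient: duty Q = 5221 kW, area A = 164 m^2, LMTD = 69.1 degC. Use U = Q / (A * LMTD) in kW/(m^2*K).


From Q = U*A*LMTD, U = Q / (A * LMTD)
U = 5221 / (164 * 69.1) = 5221 / 11332.4 = 0.4607

0.4607 kW/(m^2*K)


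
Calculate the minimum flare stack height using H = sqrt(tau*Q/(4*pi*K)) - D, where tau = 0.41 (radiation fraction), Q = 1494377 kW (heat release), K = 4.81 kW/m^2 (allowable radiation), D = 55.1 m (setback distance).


tau*Q/(4*pi*K) = 0.41 * 1494377 / (4 * pi * 4.81) = 10136.5
sqrt(10136.5) = 100.68
H = 100.68 - 55.1 = 45.58

45.58 m


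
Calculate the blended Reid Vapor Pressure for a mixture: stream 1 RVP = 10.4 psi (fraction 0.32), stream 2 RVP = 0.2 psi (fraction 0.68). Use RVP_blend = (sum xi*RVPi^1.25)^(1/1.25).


Chevron index: RVP_blend = (sum xi*RVPi^1.25)^(1/1.25)
RVP^1.25 terms: 0.32 * 10.4^1.25 + 0.68 * 0.2^1.25 = 6.06738
RVP_blend = 6.06738^(1/1.25) = 4.231

4.231 psi


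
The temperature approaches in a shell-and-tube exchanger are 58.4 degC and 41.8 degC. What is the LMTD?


LMTD = (dT1 - dT2) / ln(dT1/dT2)
= (58.4 - 41.8) / ln(58.4 / 41.8) = 16.6 / 0.33442 = 49.64

49.64 degC


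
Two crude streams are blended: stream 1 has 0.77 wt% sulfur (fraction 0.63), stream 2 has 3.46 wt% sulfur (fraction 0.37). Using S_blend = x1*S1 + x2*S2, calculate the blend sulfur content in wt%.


Linear sulfur blending: S_blend = x1*S1 + x2*S2
Contribution 1: 0.63 * 0.77 = 0.4851 wt%
Contribution 2: 0.37 * 3.46 = 1.2802 wt%
S_blend = 0.4851 + 1.2802 = 1.7653

1.7653 wt%


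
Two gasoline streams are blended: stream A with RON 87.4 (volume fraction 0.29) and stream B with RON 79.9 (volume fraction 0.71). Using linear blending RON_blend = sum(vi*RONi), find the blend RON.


Linear blending: RON_blend = sum(vi * RONi)
Contribution 1: 0.29 * 87.4 = 25.346
Contribution 2: 0.71 * 79.9 = 56.729
RON_blend = 25.346 + 56.729 = 82.075

82.075


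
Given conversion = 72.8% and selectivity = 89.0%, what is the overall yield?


Overall yield = conversion (%) * selectivity (%) / 100
Conversion = 72.8%, Selectivity = 89.0%
Y = 72.8 * 89.0 / 100
= 64.792 %

64.792 %


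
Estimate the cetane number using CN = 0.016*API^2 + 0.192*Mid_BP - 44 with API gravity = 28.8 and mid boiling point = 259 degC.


CN = 0.016 * 28.8^2 + 0.192 * 259 - 44
CN = 13.27104 + 49.728 - 44 = 18.99904

18.99904


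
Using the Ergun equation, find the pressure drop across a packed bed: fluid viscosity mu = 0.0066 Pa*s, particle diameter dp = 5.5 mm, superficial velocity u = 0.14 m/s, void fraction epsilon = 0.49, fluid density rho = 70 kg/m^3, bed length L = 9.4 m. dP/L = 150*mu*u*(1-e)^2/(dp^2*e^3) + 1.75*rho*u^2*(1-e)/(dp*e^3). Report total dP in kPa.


dp = 5.5 mm = 0.0055 m
Viscous term = 150*0.0066*0.14*(1-0.49)^2 / (0.0055^2*0.49^3) = 10129.5
Inertial term = 1.75*70*0.14^2*(1-0.49) / (0.0055*0.49^3) = 1892.39
dP/L = 10129.5 + 1892.39 = 12021.9 Pa/m
dP = 12021.9 * 9.4 / 1000 = 113.0 kPa

113.0 kPa


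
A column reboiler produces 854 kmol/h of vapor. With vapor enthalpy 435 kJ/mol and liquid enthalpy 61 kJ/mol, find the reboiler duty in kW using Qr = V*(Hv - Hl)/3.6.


Qr = 854 * (435 - 61) / 3.6 = 854 * 374 / 3.6 = 88720

88720 kW


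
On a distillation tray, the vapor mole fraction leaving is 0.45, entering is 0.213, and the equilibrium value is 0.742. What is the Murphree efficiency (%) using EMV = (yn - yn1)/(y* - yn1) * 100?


Murphree vapor efficiency: EMV = (y_n - y_(n-1)) / (y*_n - y_(n-1)) * 100
EMV = (0.45 - 0.213) / (0.742 - 0.213) * 100 = 0.237 / 0.529 * 100 = 44.80

44.80 %


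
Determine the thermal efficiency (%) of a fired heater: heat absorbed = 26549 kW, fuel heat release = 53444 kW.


Furnace efficiency = Q_absorbed / Q_fuel * 100
= 26549 / 53444 * 100 = 49.68

49.68 %


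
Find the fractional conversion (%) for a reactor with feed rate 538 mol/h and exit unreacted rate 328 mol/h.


X = (F_in - F_out) / F_in * 100
Moles reacted = 538 - 328 = 210
X = 210 / 538 * 100
= 0.3903 * 100
= 39.03 %

39.03 %


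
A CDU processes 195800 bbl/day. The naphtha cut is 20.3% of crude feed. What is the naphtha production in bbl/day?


Crude throughput = 195800 bbl/day
Fraction yield = 20.3%
yield = throughput * fraction / 100
yield = 195800 * 20.3 / 100 = 39747.4

39747.4 bbl/day


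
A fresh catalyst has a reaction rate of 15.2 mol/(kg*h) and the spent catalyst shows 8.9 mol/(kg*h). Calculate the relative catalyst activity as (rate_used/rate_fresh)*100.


Activity (%) = (rate_used / rate_fresh) * 100
rate_used = 8.9, rate_fresh = 15.2
= (8.9 / 15.2) * 100
= 0.5855 * 100 = 58.55

58.55 %


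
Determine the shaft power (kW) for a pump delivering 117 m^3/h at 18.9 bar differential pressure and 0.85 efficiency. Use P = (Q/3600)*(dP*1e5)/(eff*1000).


Q = 117 / 3600 = 0.0325 m^3/s
P = 0.0325 * (18.9 * 1e5) / 0.85 / 1000 = 72.26

72.26 kW


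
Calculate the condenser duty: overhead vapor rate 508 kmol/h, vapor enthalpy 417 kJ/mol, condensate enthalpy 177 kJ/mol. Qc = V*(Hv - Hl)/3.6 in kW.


Qc = 508 * (417 - 177) / 3.6 = 508 * 240 / 3.6 = 33870

33870 kW


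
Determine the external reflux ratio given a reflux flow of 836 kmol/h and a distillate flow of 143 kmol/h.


Reflux ratio definition: R = L / D (liquid returned / distillate withdrawn)
L = 836 kmol/h, D = 143 kmol/h
R = 836 / 143 = 5.846

5.846


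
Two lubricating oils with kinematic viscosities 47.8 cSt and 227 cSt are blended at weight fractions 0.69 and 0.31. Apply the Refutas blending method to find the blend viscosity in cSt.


Refutas method: VBN_i = 14.534*ln(ln(visc_i + 0.8)) + 10.975, blended linearly by mass fraction; since VBN is linear in VBI_i = ln(ln(visc_i + 0.8)) and the fractions sum to 1, blend VBI directly: visc = exp(exp(VBI_blend)) - 0.8
VBI_1 = ln(ln(47.8 + 0.8)) = 1.35677
VBI_2 = ln(ln(227 + 0.8)) = 1.69166
VBI_blend = 0.69 * 1.35677 + 0.31 * 1.69166 = 1.46059
visc_blend = exp(exp(1.46059)) - 0.8 = 73.53

73.53 cSt


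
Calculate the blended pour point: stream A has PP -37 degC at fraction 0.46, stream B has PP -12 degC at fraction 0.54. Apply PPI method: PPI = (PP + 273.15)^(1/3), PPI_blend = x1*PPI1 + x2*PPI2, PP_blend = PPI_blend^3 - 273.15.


PPI_1 = (-37 + 273.15)^(1/3) = 6.181056
PPI_2 = (-12 + 273.15)^(1/3) = 6.391901
PPI_blend = 0.46 * 6.181056 + 0.54 * 6.391901 = 6.294912
PP_blend = 6.294912^3 - 273.15 = 249.4417 - 273.15 = -23.71

-23.71 degC


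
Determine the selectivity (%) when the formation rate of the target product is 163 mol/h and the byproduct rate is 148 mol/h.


Selectivity = desired / (desired + undesired) * 100
Total products = 163 + 148 = 311 mol/h
S = 163 / 311 * 100
= 0.5241 * 100
= 52.41 %

52.41 %


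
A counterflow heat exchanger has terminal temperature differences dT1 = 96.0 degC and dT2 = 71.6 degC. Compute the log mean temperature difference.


LMTD = (dT1 - dT2) / ln(dT1/dT2)
= (96.0 - 71.6) / ln(96.0 / 71.6) = 24.4 / 0.293253 = 83.20

83.20 degC


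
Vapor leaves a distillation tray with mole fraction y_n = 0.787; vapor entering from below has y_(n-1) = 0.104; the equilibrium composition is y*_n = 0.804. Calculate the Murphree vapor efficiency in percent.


Murphree vapor efficiency: EMV = (y_n - y_(n-1)) / (y*_n - y_(n-1)) * 100
EMV = (0.787 - 0.104) / (0.804 - 0.104) * 100 = 0.683 / 0.7 * 100 = 97.57

97.57 %


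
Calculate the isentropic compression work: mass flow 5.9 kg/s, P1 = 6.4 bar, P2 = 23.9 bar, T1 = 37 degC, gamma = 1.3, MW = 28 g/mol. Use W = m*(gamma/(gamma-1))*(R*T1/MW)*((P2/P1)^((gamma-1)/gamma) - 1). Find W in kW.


Isentropic work: W = m*(gamma/(gamma-1))*(R*T1/MW)*((P2/P1)^((gamma-1)/gamma) - 1)
T1 = 37 + 273.15 = 310.15 K
Pressure ratio = 23.9 / 6.4 = 3.73437
Exponent = (1.3 - 1)/1.3 = 0.230769
(P2/P1)^exp - 1 = 3.73437^0.230769 - 1 = 0.355346
W = 5.9 * 1.3 / 0.3 * 8.314 * 310.15 / 28 * 0.355346 = 836.7

836.7 kW


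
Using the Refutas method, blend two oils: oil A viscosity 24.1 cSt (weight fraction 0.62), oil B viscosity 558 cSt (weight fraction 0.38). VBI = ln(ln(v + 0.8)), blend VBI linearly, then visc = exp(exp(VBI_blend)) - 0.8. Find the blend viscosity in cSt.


Refutas method: VBN_i = 14.534*ln(ln(visc_i + 0.8)) + 10.975, blended linearly by mass fraction; since VBN is linear in VBI_i = ln(ln(visc_i + 0.8)) and the fractions sum to 1, blend VBI directly: visc = exp(exp(VBI_blend)) - 0.8
VBI_1 = ln(ln(24.1 + 0.8)) = 1.16779
VBI_2 = ln(ln(558 + 0.8)) = 1.84464
VBI_blend = 0.62 * 1.16779 + 0.38 * 1.84464 = 1.42499
visc_blend = exp(exp(1.42499)) - 0.8 = 63.13

63.13 cSt


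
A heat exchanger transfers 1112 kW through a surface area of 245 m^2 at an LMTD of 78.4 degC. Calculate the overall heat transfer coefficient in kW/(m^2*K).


From Q = U*A*LMTD, U = Q / (A * LMTD)
U = 1112 / (245 * 78.4) = 1112 / 19208 = 0.05789

0.05789 kW/(m^2*K)


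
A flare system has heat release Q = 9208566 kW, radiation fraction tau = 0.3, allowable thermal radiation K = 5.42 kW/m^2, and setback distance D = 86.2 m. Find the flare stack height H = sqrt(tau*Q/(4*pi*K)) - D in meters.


tau*Q/(4*pi*K) = 0.3 * 9208566 / (4 * pi * 5.42) = 40560.6
sqrt(40560.6) = 201.397
H = 201.397 - 86.2 = 115.2

115.2 m


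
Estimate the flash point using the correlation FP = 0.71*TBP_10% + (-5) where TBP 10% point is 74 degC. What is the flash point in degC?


FP = 0.71 * 74 + (-5) = 47.54

47.54 degC


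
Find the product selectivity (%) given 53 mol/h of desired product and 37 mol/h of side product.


Selectivity = desired / (desired + undesired) * 100
Total products = 53 + 37 = 90 mol/h
S = 53 / 90 * 100
= 0.5889 * 100
= 58.89 %

58.89 %


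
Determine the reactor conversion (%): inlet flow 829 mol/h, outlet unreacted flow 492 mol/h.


X = (F_in - F_out) / F_in * 100
Moles reacted = 829 - 492 = 337
X = 337 / 829 * 100
= 0.4065 * 100
= 40.65 %

40.65 %


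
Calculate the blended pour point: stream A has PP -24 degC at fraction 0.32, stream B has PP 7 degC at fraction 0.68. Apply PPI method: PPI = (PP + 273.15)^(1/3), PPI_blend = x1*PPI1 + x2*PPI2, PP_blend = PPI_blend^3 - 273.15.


PPI_1 = (-24 + 273.15)^(1/3) = 6.292458
PPI_2 = (7 + 273.15)^(1/3) = 6.543301
PPI_blend = 0.32 * 6.292458 + 0.68 * 6.543301 = 6.463031
PP_blend = 6.463031^3 - 273.15 = 269.9658 - 273.15 = -3.18

-3.18 degC


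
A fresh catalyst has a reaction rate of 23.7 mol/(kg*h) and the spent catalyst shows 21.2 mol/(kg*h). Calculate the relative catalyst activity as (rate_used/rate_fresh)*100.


Activity (%) = (rate_used / rate_fresh) * 100
rate_used = 21.2, rate_fresh = 23.7
= (21.2 / 23.7) * 100
= 0.8945 * 100 = 89.45

89.45 %


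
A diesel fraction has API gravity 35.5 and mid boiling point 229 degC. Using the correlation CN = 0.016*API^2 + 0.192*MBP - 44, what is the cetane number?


CN = 0.016 * 35.5^2 + 0.192 * 229 - 44
CN = 20.164 + 43.968 - 44 = 20.132

20.132


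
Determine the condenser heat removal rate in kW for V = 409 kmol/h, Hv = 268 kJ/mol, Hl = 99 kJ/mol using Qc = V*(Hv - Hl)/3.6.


Qc = 409 * (268 - 99) / 3.6 = 409 * 169 / 3.6 = 19200

19200 kW


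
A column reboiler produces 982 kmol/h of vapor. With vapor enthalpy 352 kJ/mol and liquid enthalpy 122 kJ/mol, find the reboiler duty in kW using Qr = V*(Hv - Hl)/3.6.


Qr = 982 * (352 - 122) / 3.6 = 982 * 230 / 3.6 = 62740

62740 kW


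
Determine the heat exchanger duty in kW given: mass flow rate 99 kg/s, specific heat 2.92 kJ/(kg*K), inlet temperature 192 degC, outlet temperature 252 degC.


Q = m_dot * cp * delta_T
delta_T = 252 - 192 = 60 K
Q = 99 * 2.92 * 60
= 289.08 * 60
= 17344.8 kW

17344.8 kW


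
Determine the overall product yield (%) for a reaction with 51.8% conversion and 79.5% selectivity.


Overall yield = conversion (%) * selectivity (%) / 100
Conversion = 51.8%, Selectivity = 79.5%
Y = 51.8 * 79.5 / 100
= 41.181 %

41.181 %


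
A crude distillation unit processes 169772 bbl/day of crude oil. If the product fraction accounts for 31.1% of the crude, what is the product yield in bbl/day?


Crude throughput = 169772 bbl/day
Fraction yield = 31.1%
yield = throughput * fraction / 100
yield = 169772 * 31.1 / 100 = 52799.092

52799.092 bbl/day


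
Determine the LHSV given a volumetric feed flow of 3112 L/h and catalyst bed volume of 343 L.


LHSV = volumetric feed rate / catalyst volume
= 3112 L/h / 343 L
= 9.073 h^-1

9.073 h^-1
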